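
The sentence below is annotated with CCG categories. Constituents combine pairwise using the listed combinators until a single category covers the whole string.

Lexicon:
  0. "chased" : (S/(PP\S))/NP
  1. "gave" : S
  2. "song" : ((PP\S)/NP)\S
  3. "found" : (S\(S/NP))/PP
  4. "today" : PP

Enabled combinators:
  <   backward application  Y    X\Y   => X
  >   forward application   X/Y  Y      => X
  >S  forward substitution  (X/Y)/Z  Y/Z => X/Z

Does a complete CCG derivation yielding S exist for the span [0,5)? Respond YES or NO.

YES

[0,5] S   <
  [0,3] S/NP   >S
    [0,1] "chased" : (S/(PP\S))/NP
    [1,3] (PP\S)/NP   <
      [1,2] "gave" : S
      [2,3] "song" : ((PP\S)/NP)\S
  [3,5] S\(S/NP)   >
    [3,4] "found" : (S\(S/NP))/PP
    [4,5] "today" : PP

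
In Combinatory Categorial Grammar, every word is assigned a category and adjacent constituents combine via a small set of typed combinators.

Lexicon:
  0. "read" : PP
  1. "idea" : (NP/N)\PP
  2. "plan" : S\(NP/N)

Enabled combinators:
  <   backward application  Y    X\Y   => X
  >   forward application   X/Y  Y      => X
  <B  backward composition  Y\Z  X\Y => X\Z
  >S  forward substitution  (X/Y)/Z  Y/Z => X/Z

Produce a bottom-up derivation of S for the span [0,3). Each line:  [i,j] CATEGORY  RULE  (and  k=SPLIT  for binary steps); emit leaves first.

[0,3] S   <
  [0,1] "read" : PP
  [1,3] S\PP   <B
    [1,2] "idea" : (NP/N)\PP
    [2,3] "plan" : S\(NP/N)

[0,1] PP  lex  "read"
[1,2] (NP/N)\PP  lex  "idea"
[2,3] S\(NP/N)  lex  "plan"
[1,3] S\PP  <B  k=2
[0,3] S  <  k=1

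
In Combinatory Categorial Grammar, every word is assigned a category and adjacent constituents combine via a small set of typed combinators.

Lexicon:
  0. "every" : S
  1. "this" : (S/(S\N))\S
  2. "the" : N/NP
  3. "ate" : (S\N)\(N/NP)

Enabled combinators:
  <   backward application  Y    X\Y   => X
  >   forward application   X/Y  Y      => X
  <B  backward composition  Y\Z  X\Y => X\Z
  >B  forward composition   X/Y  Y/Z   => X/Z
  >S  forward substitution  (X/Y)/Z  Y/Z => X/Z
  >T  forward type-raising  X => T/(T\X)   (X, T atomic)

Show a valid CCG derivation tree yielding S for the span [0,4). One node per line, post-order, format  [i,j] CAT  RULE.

[0,4] S   >
  [0,2] S/(S\N)   <
    [0,1] "every" : S
    [1,2] "this" : (S/(S\N))\S
  [2,4] S\N   <
    [2,3] "the" : N/NP
    [3,4] "ate" : (S\N)\(N/NP)

[0,1] S  lex  "every"
[1,2] (S/(S\N))\S  lex  "this"
[0,2] S/(S\N)  <  k=1
[2,3] N/NP  lex  "the"
[3,4] (S\N)\(N/NP)  lex  "ate"
[2,4] S\N  <  k=3
[0,4] S  >  k=2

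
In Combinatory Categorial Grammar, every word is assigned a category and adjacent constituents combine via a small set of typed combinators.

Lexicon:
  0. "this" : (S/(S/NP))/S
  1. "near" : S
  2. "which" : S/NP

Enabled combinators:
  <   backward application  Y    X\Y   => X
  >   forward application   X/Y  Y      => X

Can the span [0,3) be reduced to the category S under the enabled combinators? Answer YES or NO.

[0,3] S   >
  [0,2] S/(S/NP)   >
    [0,1] "this" : (S/(S/NP))/S
    [1,2] "near" : S
  [2,3] "which" : S/NP

YES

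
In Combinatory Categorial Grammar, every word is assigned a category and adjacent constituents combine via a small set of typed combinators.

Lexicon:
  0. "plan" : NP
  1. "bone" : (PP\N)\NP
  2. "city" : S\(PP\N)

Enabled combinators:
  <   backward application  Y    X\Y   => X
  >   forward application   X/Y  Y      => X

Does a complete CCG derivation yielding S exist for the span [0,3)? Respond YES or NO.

[0,3] S   <
  [0,2] PP\N   <
    [0,1] "plan" : NP
    [1,2] "bone" : (PP\N)\NP
  [2,3] "city" : S\(PP\N)

YES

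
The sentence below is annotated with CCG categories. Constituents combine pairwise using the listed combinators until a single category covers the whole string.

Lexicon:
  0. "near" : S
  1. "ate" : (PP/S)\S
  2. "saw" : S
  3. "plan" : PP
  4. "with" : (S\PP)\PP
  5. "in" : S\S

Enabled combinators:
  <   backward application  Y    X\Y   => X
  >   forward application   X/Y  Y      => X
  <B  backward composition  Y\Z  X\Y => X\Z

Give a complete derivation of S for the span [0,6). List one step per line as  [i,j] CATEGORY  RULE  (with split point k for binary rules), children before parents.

[0,1] S  lex  "near"
[1,2] (PP/S)\S  lex  "ate"
[0,2] PP/S  <  k=1
[2,3] S  lex  "saw"
[0,3] PP  >  k=2
[3,4] PP  lex  "plan"
[4,5] (S\PP)\PP  lex  "with"
[3,5] S\PP  <  k=4
[5,6] S\S  lex  "in"
[3,6] S\PP  <B  k=5
[0,6] S  <  k=3

[0,6] S   <
  [0,3] PP   >
    [0,2] PP/S   <
      [0,1] "near" : S
      [1,2] "ate" : (PP/S)\S
    [2,3] "saw" : S
  [3,6] S\PP   <B
    [3,5] S\PP   <
      [3,4] "plan" : PP
      [4,5] "with" : (S\PP)\PP
    [5,6] "in" : S\S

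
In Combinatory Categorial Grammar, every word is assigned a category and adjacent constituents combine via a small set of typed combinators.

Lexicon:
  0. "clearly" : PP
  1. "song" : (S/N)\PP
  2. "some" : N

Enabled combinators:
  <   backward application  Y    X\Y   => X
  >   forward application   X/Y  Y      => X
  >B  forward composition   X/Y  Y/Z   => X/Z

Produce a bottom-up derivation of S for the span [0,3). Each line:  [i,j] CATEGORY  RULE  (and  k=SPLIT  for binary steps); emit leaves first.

[0,1] PP  lex  "clearly"
[1,2] (S/N)\PP  lex  "song"
[0,2] S/N  <  k=1
[2,3] N  lex  "some"
[0,3] S  >  k=2

[0,3] S   >
  [0,2] S/N   <
    [0,1] "clearly" : PP
    [1,2] "song" : (S/N)\PP
  [2,3] "some" : N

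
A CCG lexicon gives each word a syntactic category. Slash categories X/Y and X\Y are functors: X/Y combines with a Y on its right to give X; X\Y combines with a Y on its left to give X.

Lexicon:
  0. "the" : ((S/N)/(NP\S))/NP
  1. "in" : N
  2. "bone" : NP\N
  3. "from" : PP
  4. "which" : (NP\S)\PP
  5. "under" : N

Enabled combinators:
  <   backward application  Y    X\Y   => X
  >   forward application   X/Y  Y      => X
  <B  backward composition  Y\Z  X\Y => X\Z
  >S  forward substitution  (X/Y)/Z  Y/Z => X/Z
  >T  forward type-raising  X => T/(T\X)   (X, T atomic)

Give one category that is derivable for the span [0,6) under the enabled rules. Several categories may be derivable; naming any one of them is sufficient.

[0,6] S   >
  [0,5] S/N   >
    [0,3] (S/N)/(NP\S)   >
      [0,1] "the" : ((S/N)/(NP\S))/NP
      [1,3] NP   <
        [1,2] "in" : N
        [2,3] "bone" : NP\N
    [3,5] NP\S   <
      [3,4] "from" : PP
      [4,5] "which" : (NP\S)\PP
  [5,6] "under" : N

S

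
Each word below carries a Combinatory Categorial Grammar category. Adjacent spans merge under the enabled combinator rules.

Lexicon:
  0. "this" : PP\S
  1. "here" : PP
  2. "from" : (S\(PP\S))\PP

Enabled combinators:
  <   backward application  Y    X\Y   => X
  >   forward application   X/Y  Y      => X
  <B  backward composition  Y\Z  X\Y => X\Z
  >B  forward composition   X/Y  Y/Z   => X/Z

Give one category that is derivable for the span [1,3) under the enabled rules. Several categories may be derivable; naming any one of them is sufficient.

S\(PP\S)

[0,3] S   <
  [0,1] "this" : PP\S
  [1,3] S\(PP\S)   <
    [1,2] "here" : PP
    [2,3] "from" : (S\(PP\S))\PP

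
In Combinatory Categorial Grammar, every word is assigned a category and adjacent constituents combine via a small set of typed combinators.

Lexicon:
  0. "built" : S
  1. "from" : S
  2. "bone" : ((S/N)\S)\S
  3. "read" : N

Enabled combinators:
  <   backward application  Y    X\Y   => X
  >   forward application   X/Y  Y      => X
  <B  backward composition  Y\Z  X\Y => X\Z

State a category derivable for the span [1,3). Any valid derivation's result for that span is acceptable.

(S/N)\S

[0,4] S   >
  [0,3] S/N   <
    [0,1] "built" : S
    [1,3] (S/N)\S   <
      [1,2] "from" : S
      [2,3] "bone" : ((S/N)\S)\S
  [3,4] "read" : N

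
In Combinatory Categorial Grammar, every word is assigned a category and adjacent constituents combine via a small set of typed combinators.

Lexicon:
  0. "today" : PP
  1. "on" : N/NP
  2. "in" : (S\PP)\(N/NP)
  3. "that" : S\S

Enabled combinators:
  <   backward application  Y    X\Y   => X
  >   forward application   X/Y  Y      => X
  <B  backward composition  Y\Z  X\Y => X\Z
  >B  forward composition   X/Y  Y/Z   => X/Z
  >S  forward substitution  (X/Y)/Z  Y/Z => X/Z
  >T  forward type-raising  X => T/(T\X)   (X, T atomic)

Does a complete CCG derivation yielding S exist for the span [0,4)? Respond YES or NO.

YES

[0,4] S   <
  [0,1] "today" : PP
  [1,4] S\PP   <B
    [1,3] S\PP   <
      [1,2] "on" : N/NP
      [2,3] "in" : (S\PP)\(N/NP)
    [3,4] "that" : S\S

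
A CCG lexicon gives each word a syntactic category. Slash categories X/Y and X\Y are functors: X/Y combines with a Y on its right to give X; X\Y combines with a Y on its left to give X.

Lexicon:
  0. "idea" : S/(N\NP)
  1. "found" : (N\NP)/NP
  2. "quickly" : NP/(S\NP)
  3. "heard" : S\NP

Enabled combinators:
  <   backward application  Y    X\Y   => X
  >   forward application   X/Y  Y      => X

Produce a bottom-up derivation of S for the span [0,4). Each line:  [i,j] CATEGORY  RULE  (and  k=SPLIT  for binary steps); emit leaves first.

[0,1] S/(N\NP)  lex  "idea"
[1,2] (N\NP)/NP  lex  "found"
[2,3] NP/(S\NP)  lex  "quickly"
[3,4] S\NP  lex  "heard"
[2,4] NP  >  k=3
[1,4] N\NP  >  k=2
[0,4] S  >  k=1

[0,4] S   >
  [0,1] "idea" : S/(N\NP)
  [1,4] N\NP   >
    [1,2] "found" : (N\NP)/NP
    [2,4] NP   >
      [2,3] "quickly" : NP/(S\NP)
      [3,4] "heard" : S\NP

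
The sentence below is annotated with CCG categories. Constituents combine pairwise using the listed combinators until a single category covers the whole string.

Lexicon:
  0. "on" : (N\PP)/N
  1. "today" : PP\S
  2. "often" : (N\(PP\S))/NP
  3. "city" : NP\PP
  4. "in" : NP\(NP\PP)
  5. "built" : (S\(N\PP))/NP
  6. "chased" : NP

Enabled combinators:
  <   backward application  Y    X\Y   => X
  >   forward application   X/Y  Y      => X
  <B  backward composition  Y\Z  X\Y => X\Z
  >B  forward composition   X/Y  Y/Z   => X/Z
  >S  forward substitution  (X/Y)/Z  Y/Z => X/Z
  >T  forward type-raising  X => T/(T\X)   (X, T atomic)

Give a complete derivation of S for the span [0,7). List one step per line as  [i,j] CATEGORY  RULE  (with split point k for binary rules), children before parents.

[0,7] S   <
  [0,5] N\PP   >
    [0,1] "on" : (N\PP)/N
    [1,5] N   <
      [1,2] "today" : PP\S
      [2,5] N\(PP\S)   >
        [2,3] "often" : (N\(PP\S))/NP
        [3,5] NP   <
          [3,4] "city" : NP\PP
          [4,5] "in" : NP\(NP\PP)
  [5,7] S\(N\PP)   >
    [5,6] "built" : (S\(N\PP))/NP
    [6,7] "chased" : NP

[0,1] (N\PP)/N  lex  "on"
[1,2] PP\S  lex  "today"
[2,3] (N\(PP\S))/NP  lex  "often"
[3,4] NP\PP  lex  "city"
[4,5] NP\(NP\PP)  lex  "in"
[3,5] NP  <  k=4
[2,5] N\(PP\S)  >  k=3
[1,5] N  <  k=2
[0,5] N\PP  >  k=1
[5,6] (S\(N\PP))/NP  lex  "built"
[6,7] NP  lex  "chased"
[5,7] S\(N\PP)  >  k=6
[0,7] S  <  k=5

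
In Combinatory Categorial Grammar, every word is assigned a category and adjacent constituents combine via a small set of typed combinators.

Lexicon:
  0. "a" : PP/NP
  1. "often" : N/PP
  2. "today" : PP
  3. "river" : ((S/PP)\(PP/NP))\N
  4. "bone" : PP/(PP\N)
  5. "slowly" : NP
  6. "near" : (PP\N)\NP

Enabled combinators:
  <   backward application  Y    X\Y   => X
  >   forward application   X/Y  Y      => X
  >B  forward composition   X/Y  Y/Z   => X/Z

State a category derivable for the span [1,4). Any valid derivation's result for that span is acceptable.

(S/PP)\(PP/NP)

[0,7] S   >
  [0,4] S/PP   <
    [0,1] "a" : PP/NP
    [1,4] (S/PP)\(PP/NP)   <
      [1,3] N   >
        [1,2] "often" : N/PP
        [2,3] "today" : PP
      [3,4] "river" : ((S/PP)\(PP/NP))\N
  [4,7] PP   >
    [4,5] "bone" : PP/(PP\N)
    [5,7] PP\N   <
      [5,6] "slowly" : NP
      [6,7] "near" : (PP\N)\NP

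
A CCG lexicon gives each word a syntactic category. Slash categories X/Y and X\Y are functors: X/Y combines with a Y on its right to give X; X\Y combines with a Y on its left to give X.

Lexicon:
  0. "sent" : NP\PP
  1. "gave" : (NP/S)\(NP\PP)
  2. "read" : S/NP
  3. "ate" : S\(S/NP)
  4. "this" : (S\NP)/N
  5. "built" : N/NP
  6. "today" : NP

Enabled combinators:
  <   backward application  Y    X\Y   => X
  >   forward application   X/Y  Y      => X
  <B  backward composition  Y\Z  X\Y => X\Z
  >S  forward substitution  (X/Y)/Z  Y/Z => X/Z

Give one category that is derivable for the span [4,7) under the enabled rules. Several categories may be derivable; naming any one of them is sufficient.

S\NP

[0,7] S   <
  [0,4] NP   >
    [0,2] NP/S   <
      [0,1] "sent" : NP\PP
      [1,2] "gave" : (NP/S)\(NP\PP)
    [2,4] S   <
      [2,3] "read" : S/NP
      [3,4] "ate" : S\(S/NP)
  [4,7] S\NP   >
    [4,5] "this" : (S\NP)/N
    [5,7] N   >
      [5,6] "built" : N/NP
      [6,7] "today" : NP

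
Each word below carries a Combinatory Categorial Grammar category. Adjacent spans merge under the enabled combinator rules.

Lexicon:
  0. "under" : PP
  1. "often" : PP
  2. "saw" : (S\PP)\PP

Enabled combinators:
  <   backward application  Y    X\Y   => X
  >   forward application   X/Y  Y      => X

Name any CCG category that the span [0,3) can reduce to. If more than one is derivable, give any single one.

[0,3] S   <
  [0,1] "under" : PP
  [1,3] S\PP   <
    [1,2] "often" : PP
    [2,3] "saw" : (S\PP)\PP

S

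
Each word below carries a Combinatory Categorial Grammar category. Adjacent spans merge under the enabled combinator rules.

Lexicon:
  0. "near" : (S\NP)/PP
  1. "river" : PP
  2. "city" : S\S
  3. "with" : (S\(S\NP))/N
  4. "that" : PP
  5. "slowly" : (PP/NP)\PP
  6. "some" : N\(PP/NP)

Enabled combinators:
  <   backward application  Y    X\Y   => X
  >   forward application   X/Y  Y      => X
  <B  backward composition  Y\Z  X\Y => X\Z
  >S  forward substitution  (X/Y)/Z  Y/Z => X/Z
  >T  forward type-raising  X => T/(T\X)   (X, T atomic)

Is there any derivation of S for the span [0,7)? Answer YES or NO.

YES

[0,7] S   <
  [0,3] S\NP   <B
    [0,2] S\NP   >
      [0,1] "near" : (S\NP)/PP
      [1,2] "river" : PP
    [2,3] "city" : S\S
  [3,7] S\(S\NP)   >
    [3,4] "with" : (S\(S\NP))/N
    [4,7] N   <
      [4,5] "that" : PP
      [5,7] N\PP   <B
        [5,6] "slowly" : (PP/NP)\PP
        [6,7] "some" : N\(PP/NP)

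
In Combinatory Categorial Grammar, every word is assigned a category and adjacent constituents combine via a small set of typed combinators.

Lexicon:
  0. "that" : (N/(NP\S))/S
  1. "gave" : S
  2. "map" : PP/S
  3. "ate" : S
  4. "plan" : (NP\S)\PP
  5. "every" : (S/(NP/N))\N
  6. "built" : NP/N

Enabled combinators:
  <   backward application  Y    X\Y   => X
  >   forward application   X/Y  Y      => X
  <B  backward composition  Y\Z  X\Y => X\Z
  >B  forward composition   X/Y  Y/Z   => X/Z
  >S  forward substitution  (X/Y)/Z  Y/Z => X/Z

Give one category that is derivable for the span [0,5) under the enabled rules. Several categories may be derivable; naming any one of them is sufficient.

N

[0,7] S   >
  [0,6] S/(NP/N)   <
    [0,5] N   >
      [0,2] N/(NP\S)   >
        [0,1] "that" : (N/(NP\S))/S
        [1,2] "gave" : S
      [2,5] NP\S   <
        [2,4] PP   >
          [2,3] "map" : PP/S
          [3,4] "ate" : S
        [4,5] "plan" : (NP\S)\PP
    [5,6] "every" : (S/(NP/N))\N
  [6,7] "built" : NP/N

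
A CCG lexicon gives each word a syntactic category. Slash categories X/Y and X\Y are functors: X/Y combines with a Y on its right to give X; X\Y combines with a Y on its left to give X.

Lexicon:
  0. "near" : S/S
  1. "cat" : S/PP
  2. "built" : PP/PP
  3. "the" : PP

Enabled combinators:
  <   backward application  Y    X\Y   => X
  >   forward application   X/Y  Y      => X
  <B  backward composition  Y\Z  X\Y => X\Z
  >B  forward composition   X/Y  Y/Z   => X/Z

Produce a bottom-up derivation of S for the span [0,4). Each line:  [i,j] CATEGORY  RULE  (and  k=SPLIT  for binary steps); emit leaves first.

[0,4] S   >
  [0,3] S/PP   >B
    [0,1] "near" : S/S
    [1,3] S/PP   >B
      [1,2] "cat" : S/PP
      [2,3] "built" : PP/PP
  [3,4] "the" : PP

[0,1] S/S  lex  "near"
[1,2] S/PP  lex  "cat"
[2,3] PP/PP  lex  "built"
[1,3] S/PP  >B  k=2
[0,3] S/PP  >B  k=1
[3,4] PP  lex  "the"
[0,4] S  >  k=3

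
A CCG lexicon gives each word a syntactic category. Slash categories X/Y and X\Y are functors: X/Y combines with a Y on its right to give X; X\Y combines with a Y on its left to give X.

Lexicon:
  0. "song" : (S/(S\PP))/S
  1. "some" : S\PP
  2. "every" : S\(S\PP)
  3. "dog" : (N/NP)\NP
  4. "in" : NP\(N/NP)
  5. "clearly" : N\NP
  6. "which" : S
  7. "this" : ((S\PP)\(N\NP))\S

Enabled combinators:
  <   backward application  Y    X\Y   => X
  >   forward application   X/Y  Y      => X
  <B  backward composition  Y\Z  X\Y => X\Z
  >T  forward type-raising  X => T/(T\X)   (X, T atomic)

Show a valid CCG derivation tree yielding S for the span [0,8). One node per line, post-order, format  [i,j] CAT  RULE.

[0,1] (S/(S\PP))/S  lex  "song"
[1,2] S\PP  lex  "some"
[2,3] S\(S\PP)  lex  "every"
[1,3] S  <  k=2
[0,3] S/(S\PP)  >  k=1
[3,4] (N/NP)\NP  lex  "dog"
[4,5] NP\(N/NP)  lex  "in"
[3,5] NP\NP  <B  k=4
[5,6] N\NP  lex  "clearly"
[3,6] N\NP  <B  k=5
[6,7] S  lex  "which"
[7,8] ((S\PP)\(N\NP))\S  lex  "this"
[6,8] (S\PP)\(N\NP)  <  k=7
[3,8] S\PP  <  k=6
[0,8] S  >  k=3

[0,8] S   >
  [0,3] S/(S\PP)   >
    [0,1] "song" : (S/(S\PP))/S
    [1,3] S   <
      [1,2] "some" : S\PP
      [2,3] "every" : S\(S\PP)
  [3,8] S\PP   <
    [3,6] N\NP   <B
      [3,5] NP\NP   <B
        [3,4] "dog" : (N/NP)\NP
        [4,5] "in" : NP\(N/NP)
      [5,6] "clearly" : N\NP
    [6,8] (S\PP)\(N\NP)   <
      [6,7] "which" : S
      [7,8] "this" : ((S\PP)\(N\NP))\S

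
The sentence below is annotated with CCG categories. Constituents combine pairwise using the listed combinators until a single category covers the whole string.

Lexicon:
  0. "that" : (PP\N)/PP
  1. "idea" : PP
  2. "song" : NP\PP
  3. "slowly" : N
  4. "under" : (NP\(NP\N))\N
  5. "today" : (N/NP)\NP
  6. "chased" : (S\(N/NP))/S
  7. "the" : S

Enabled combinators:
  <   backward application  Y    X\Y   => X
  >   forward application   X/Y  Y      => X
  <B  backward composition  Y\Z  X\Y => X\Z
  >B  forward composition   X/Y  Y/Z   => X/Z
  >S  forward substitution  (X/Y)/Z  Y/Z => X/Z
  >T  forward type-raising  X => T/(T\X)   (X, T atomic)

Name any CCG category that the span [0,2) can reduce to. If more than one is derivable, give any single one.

PP\N

[0,8] S   <
  [0,5] NP   <
    [0,3] NP\N   <B
      [0,2] PP\N   >
        [0,1] "that" : (PP\N)/PP
        [1,2] "idea" : PP
      [2,3] "song" : NP\PP
    [3,5] NP\(NP\N)   <
      [3,4] "slowly" : N
      [4,5] "under" : (NP\(NP\N))\N
  [5,8] S\NP   <B
    [5,6] "today" : (N/NP)\NP
    [6,8] S\(N/NP)   >
      [6,7] "chased" : (S\(N/NP))/S
      [7,8] "the" : S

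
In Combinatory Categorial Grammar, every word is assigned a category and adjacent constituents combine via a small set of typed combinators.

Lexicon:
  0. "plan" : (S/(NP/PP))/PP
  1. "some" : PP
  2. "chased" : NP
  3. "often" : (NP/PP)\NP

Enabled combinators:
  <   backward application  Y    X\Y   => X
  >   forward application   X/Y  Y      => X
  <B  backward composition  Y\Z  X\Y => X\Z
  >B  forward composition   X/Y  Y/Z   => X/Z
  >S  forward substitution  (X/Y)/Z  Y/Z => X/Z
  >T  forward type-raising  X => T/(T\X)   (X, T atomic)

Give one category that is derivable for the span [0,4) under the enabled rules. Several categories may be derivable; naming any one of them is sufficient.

[0,4] S   >
  [0,2] S/(NP/PP)   >
    [0,1] "plan" : (S/(NP/PP))/PP
    [1,2] "some" : PP
  [2,4] NP/PP   <
    [2,3] "chased" : NP
    [3,4] "often" : (NP/PP)\NP

S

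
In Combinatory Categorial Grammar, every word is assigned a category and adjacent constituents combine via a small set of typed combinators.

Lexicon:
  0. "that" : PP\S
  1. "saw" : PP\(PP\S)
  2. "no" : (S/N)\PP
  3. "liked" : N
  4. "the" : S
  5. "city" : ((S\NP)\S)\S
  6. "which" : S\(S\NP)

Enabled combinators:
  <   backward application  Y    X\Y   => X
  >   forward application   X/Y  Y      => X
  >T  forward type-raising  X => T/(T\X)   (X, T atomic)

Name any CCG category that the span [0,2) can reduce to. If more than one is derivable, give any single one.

PP

[0,7] S   <
  [0,6] S\NP   <
    [0,4] S   >
      [0,3] S/N   <
        [0,2] PP   <
          [0,1] "that" : PP\S
          [1,2] "saw" : PP\(PP\S)
        [2,3] "no" : (S/N)\PP
      [3,4] "liked" : N
    [4,6] (S\NP)\S   <
      [4,5] "the" : S
      [5,6] "city" : ((S\NP)\S)\S
  [6,7] "which" : S\(S\NP)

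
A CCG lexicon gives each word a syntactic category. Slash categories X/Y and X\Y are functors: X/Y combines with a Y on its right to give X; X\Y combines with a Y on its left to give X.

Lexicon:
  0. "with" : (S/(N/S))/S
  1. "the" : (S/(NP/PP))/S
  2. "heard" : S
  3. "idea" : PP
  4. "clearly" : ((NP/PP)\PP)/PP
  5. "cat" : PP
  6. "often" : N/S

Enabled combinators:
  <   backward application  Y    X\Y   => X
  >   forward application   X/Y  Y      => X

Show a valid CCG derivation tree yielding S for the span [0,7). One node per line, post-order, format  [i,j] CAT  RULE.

[0,7] S   >
  [0,6] S/(N/S)   >
    [0,1] "with" : (S/(N/S))/S
    [1,6] S   >
      [1,3] S/(NP/PP)   >
        [1,2] "the" : (S/(NP/PP))/S
        [2,3] "heard" : S
      [3,6] NP/PP   <
        [3,4] "idea" : PP
        [4,6] (NP/PP)\PP   >
          [4,5] "clearly" : ((NP/PP)\PP)/PP
          [5,6] "cat" : PP
  [6,7] "often" : N/S

[0,1] (S/(N/S))/S  lex  "with"
[1,2] (S/(NP/PP))/S  lex  "the"
[2,3] S  lex  "heard"
[1,3] S/(NP/PP)  >  k=2
[3,4] PP  lex  "idea"
[4,5] ((NP/PP)\PP)/PP  lex  "clearly"
[5,6] PP  lex  "cat"
[4,6] (NP/PP)\PP  >  k=5
[3,6] NP/PP  <  k=4
[1,6] S  >  k=3
[0,6] S/(N/S)  >  k=1
[6,7] N/S  lex  "often"
[0,7] S  >  k=6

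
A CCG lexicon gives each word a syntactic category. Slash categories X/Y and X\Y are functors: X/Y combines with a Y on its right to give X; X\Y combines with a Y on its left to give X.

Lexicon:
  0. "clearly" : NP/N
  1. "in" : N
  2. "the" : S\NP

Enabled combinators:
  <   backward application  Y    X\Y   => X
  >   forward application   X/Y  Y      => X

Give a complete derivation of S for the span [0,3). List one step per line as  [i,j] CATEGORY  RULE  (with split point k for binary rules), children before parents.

[0,3] S   <
  [0,2] NP   >
    [0,1] "clearly" : NP/N
    [1,2] "in" : N
  [2,3] "the" : S\NP

[0,1] NP/N  lex  "clearly"
[1,2] N  lex  "in"
[0,2] NP  >  k=1
[2,3] S\NP  lex  "the"
[0,3] S  <  k=2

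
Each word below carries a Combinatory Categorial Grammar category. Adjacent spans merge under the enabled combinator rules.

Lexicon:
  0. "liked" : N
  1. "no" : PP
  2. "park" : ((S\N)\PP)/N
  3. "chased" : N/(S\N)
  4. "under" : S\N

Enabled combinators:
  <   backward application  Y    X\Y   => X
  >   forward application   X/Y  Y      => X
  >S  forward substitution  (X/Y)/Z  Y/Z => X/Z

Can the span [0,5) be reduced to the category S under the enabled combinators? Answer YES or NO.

[0,5] S   <
  [0,1] "liked" : N
  [1,5] S\N   <
    [1,2] "no" : PP
    [2,5] (S\N)\PP   >
      [2,3] "park" : ((S\N)\PP)/N
      [3,5] N   >
        [3,4] "chased" : N/(S\N)
        [4,5] "under" : S\N

YES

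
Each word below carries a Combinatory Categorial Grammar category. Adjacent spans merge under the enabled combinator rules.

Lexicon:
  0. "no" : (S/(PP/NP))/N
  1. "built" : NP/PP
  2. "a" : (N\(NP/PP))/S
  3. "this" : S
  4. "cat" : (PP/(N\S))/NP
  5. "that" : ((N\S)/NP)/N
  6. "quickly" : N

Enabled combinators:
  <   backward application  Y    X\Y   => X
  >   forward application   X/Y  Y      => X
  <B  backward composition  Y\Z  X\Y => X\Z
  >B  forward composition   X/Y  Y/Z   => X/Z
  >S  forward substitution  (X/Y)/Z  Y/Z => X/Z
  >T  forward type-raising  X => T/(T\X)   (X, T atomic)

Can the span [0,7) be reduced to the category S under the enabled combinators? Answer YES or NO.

[0,7] S   >
  [0,4] S/(PP/NP)   >
    [0,1] "no" : (S/(PP/NP))/N
    [1,4] N   <
      [1,2] "built" : NP/PP
      [2,4] N\(NP/PP)   >
        [2,3] "a" : (N\(NP/PP))/S
        [3,4] "this" : S
  [4,7] PP/NP   >S
    [4,5] "cat" : (PP/(N\S))/NP
    [5,7] (N\S)/NP   >
      [5,6] "that" : ((N\S)/NP)/N
      [6,7] "quickly" : N

YES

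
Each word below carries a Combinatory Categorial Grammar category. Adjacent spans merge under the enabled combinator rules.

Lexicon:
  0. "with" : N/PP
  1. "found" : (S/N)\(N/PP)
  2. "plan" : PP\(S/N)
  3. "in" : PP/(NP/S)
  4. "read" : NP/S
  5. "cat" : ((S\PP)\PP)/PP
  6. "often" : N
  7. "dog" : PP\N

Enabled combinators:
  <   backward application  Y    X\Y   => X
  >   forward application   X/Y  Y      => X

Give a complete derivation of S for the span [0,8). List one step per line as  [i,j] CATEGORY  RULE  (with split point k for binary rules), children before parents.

[0,8] S   <
  [0,3] PP   <
    [0,2] S/N   <
      [0,1] "with" : N/PP
      [1,2] "found" : (S/N)\(N/PP)
    [2,3] "plan" : PP\(S/N)
  [3,8] S\PP   <
    [3,5] PP   >
      [3,4] "in" : PP/(NP/S)
      [4,5] "read" : NP/S
    [5,8] (S\PP)\PP   >
      [5,6] "cat" : ((S\PP)\PP)/PP
      [6,8] PP   <
        [6,7] "often" : N
        [7,8] "dog" : PP\N

[0,1] N/PP  lex  "with"
[1,2] (S/N)\(N/PP)  lex  "found"
[0,2] S/N  <  k=1
[2,3] PP\(S/N)  lex  "plan"
[0,3] PP  <  k=2
[3,4] PP/(NP/S)  lex  "in"
[4,5] NP/S  lex  "read"
[3,5] PP  >  k=4
[5,6] ((S\PP)\PP)/PP  lex  "cat"
[6,7] N  lex  "often"
[7,8] PP\N  lex  "dog"
[6,8] PP  <  k=7
[5,8] (S\PP)\PP  >  k=6
[3,8] S\PP  <  k=5
[0,8] S  <  k=3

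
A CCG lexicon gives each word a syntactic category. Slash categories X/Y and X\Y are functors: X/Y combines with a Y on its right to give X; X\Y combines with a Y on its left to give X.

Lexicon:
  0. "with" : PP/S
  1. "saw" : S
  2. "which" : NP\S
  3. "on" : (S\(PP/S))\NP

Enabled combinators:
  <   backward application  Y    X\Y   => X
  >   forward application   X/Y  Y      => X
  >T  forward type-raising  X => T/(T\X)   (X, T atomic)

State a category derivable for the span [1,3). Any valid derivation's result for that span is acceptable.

[0,4] S   <
  [0,1] "with" : PP/S
  [1,4] S\(PP/S)   <
    [1,3] NP   <
      [1,2] "saw" : S
      [2,3] "which" : NP\S
    [3,4] "on" : (S\(PP/S))\NP

NP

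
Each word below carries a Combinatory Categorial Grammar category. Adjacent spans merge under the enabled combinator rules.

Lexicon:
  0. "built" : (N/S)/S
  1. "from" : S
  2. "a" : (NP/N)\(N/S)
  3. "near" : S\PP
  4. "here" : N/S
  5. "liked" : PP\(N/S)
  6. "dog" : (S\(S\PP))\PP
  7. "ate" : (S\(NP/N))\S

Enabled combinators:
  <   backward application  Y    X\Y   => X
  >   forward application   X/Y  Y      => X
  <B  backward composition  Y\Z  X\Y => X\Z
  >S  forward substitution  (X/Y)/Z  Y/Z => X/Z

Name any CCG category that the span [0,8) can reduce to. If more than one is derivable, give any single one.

[0,8] S   <
  [0,3] NP/N   <
    [0,2] N/S   >
      [0,1] "built" : (N/S)/S
      [1,2] "from" : S
    [2,3] "a" : (NP/N)\(N/S)
  [3,8] S\(NP/N)   <
    [3,7] S   <
      [3,4] "near" : S\PP
      [4,7] S\(S\PP)   <
        [4,6] PP   <
          [4,5] "here" : N/S
          [5,6] "liked" : PP\(N/S)
        [6,7] "dog" : (S\(S\PP))\PP
    [7,8] "ate" : (S\(NP/N))\S

S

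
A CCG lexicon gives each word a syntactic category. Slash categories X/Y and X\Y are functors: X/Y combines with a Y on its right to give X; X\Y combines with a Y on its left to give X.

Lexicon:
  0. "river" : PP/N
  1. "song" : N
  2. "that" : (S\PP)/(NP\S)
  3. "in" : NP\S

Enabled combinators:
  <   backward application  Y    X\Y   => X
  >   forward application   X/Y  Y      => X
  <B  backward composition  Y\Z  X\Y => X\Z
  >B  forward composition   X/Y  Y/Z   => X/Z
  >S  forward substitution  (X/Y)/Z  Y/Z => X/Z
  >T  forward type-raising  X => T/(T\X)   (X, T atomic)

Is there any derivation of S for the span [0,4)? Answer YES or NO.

[0,4] S   <
  [0,2] PP   >
    [0,1] "river" : PP/N
    [1,2] "song" : N
  [2,4] S\PP   >
    [2,3] "that" : (S\PP)/(NP\S)
    [3,4] "in" : NP\S

YES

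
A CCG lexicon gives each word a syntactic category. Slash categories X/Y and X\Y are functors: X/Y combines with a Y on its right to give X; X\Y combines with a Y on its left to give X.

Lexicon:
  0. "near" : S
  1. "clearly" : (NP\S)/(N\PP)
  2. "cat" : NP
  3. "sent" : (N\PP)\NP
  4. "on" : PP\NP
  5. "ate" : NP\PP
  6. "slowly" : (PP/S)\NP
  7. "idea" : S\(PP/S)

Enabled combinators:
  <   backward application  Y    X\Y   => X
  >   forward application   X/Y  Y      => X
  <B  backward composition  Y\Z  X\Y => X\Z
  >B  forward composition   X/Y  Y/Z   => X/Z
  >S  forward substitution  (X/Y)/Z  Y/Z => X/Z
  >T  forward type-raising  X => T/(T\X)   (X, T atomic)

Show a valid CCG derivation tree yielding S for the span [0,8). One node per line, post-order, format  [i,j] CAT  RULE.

[0,8] S   <
  [0,4] NP   <
    [0,1] "near" : S
    [1,4] NP\S   >
      [1,2] "clearly" : (NP\S)/(N\PP)
      [2,4] N\PP   <
        [2,3] "cat" : NP
        [3,4] "sent" : (N\PP)\NP
  [4,8] S\NP   <B
    [4,5] "on" : PP\NP
    [5,8] S\PP   <B
      [5,6] "ate" : NP\PP
      [6,8] S\NP   <B
        [6,7] "slowly" : (PP/S)\NP
        [7,8] "idea" : S\(PP/S)

[0,1] S  lex  "near"
[1,2] (NP\S)/(N\PP)  lex  "clearly"
[2,3] NP  lex  "cat"
[3,4] (N\PP)\NP  lex  "sent"
[2,4] N\PP  <  k=3
[1,4] NP\S  >  k=2
[0,4] NP  <  k=1
[4,5] PP\NP  lex  "on"
[5,6] NP\PP  lex  "ate"
[6,7] (PP/S)\NP  lex  "slowly"
[7,8] S\(PP/S)  lex  "idea"
[6,8] S\NP  <B  k=7
[5,8] S\PP  <B  k=6
[4,8] S\NP  <B  k=5
[0,8] S  <  k=4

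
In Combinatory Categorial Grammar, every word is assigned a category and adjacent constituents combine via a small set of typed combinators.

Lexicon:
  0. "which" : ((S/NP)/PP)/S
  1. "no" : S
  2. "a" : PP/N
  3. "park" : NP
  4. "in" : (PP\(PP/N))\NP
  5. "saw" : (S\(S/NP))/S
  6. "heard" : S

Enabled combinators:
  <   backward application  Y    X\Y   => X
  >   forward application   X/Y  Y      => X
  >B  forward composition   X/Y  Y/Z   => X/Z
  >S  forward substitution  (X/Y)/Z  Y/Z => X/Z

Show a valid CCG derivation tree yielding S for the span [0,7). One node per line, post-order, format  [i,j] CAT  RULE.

[0,7] S   <
  [0,5] S/NP   >
    [0,2] (S/NP)/PP   >
      [0,1] "which" : ((S/NP)/PP)/S
      [1,2] "no" : S
    [2,5] PP   <
      [2,3] "a" : PP/N
      [3,5] PP\(PP/N)   <
        [3,4] "park" : NP
        [4,5] "in" : (PP\(PP/N))\NP
  [5,7] S\(S/NP)   >
    [5,6] "saw" : (S\(S/NP))/S
    [6,7] "heard" : S

[0,1] ((S/NP)/PP)/S  lex  "which"
[1,2] S  lex  "no"
[0,2] (S/NP)/PP  >  k=1
[2,3] PP/N  lex  "a"
[3,4] NP  lex  "park"
[4,5] (PP\(PP/N))\NP  lex  "in"
[3,5] PP\(PP/N)  <  k=4
[2,5] PP  <  k=3
[0,5] S/NP  >  k=2
[5,6] (S\(S/NP))/S  lex  "saw"
[6,7] S  lex  "heard"
[5,7] S\(S/NP)  >  k=6
[0,7] S  <  k=5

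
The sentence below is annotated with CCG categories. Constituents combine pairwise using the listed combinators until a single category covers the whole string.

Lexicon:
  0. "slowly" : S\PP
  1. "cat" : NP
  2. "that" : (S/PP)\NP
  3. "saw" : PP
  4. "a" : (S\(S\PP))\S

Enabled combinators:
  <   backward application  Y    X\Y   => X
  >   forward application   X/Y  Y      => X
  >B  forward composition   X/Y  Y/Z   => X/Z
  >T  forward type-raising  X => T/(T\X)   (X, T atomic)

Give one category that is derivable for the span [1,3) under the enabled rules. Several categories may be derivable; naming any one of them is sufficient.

[0,5] S   <
  [0,1] "slowly" : S\PP
  [1,5] S\(S\PP)   <
    [1,4] S   >
      [1,3] S/PP   <
        [1,2] "cat" : NP
        [2,3] "that" : (S/PP)\NP
      [3,4] "saw" : PP
    [4,5] "a" : (S\(S\PP))\S

S/PP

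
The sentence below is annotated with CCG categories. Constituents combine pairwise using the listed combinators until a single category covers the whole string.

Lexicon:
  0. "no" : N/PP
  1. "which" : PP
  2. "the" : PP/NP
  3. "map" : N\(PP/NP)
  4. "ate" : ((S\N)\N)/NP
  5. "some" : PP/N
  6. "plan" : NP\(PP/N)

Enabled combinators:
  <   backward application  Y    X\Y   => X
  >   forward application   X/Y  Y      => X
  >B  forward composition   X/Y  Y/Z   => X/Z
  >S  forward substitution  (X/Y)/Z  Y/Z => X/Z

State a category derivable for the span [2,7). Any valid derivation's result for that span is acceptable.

S\N

[0,7] S   <
  [0,2] N   >
    [0,1] "no" : N/PP
    [1,2] "which" : PP
  [2,7] S\N   <
    [2,4] N   <
      [2,3] "the" : PP/NP
      [3,4] "map" : N\(PP/NP)
    [4,7] (S\N)\N   >
      [4,5] "ate" : ((S\N)\N)/NP
      [5,7] NP   <
        [5,6] "some" : PP/N
        [6,7] "plan" : NP\(PP/N)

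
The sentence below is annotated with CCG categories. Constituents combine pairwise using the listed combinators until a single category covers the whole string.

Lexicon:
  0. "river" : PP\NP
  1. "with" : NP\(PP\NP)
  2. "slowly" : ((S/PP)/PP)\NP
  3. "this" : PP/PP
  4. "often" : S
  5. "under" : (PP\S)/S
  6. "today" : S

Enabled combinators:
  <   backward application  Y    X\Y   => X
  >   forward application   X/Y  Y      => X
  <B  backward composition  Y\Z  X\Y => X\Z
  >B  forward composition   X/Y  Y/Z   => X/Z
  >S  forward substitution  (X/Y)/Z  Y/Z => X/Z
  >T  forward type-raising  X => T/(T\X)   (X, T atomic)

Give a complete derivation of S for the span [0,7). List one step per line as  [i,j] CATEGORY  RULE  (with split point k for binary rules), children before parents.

[0,7] S   >
  [0,4] S/PP   >S
    [0,3] (S/PP)/PP   <
      [0,2] NP   <
        [0,1] "river" : PP\NP
        [1,2] "with" : NP\(PP\NP)
      [2,3] "slowly" : ((S/PP)/PP)\NP
    [3,4] "this" : PP/PP
  [4,7] PP   >
    [4,5] PP/(PP\S)   >T
      [4,5] "often" : S
    [5,7] PP\S   >
      [5,6] "under" : (PP\S)/S
      [6,7] "today" : S

[0,1] PP\NP  lex  "river"
[1,2] NP\(PP\NP)  lex  "with"
[0,2] NP  <  k=1
[2,3] ((S/PP)/PP)\NP  lex  "slowly"
[0,3] (S/PP)/PP  <  k=2
[3,4] PP/PP  lex  "this"
[0,4] S/PP  >S  k=3
[4,5] S  lex  "often"
[4,5] PP/(PP\S)  >T
[5,6] (PP\S)/S  lex  "under"
[6,7] S  lex  "today"
[5,7] PP\S  >  k=6
[4,7] PP  >  k=5
[0,7] S  >  k=4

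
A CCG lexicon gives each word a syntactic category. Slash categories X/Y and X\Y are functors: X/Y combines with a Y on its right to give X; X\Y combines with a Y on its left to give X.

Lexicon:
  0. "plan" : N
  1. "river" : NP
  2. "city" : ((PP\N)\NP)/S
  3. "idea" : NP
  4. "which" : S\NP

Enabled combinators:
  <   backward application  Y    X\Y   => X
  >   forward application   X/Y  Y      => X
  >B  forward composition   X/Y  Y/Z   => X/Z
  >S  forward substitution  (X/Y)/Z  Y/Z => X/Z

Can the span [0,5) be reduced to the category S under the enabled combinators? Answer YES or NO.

N NP ((PP\N)\NP)/S NP S\NP
CKY chart[0,5] = {PP}; S ∉ chart

NO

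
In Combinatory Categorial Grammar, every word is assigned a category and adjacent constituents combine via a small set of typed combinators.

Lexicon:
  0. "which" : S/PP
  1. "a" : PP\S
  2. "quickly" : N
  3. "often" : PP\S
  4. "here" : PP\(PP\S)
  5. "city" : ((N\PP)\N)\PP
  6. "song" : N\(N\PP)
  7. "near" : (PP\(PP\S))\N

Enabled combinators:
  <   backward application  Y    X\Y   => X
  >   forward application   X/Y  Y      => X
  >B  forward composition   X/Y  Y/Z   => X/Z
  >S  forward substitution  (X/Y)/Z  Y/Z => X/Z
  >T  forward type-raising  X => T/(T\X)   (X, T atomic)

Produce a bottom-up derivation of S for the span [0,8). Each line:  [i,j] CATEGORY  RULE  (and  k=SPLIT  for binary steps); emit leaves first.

[0,1] S/PP  lex  "which"
[1,2] PP\S  lex  "a"
[2,3] N  lex  "quickly"
[3,4] PP\S  lex  "often"
[4,5] PP\(PP\S)  lex  "here"
[3,5] PP  <  k=4
[5,6] ((N\PP)\N)\PP  lex  "city"
[3,6] (N\PP)\N  <  k=5
[2,6] N\PP  <  k=3
[6,7] N\(N\PP)  lex  "song"
[2,7] N  <  k=6
[7,8] (PP\(PP\S))\N  lex  "near"
[2,8] PP\(PP\S)  <  k=7
[1,8] PP  <  k=2
[0,8] S  >  k=1

[0,8] S   >
  [0,1] "which" : S/PP
  [1,8] PP   <
    [1,2] "a" : PP\S
    [2,8] PP\(PP\S)   <
      [2,7] N   <
        [2,6] N\PP   <
          [2,3] "quickly" : N
          [3,6] (N\PP)\N   <
            [3,5] PP   <
              [3,4] "often" : PP\S
              [4,5] "here" : PP\(PP\S)
            [5,6] "city" : ((N\PP)\N)\PP
        [6,7] "song" : N\(N\PP)
      [7,8] "near" : (PP\(PP\S))\N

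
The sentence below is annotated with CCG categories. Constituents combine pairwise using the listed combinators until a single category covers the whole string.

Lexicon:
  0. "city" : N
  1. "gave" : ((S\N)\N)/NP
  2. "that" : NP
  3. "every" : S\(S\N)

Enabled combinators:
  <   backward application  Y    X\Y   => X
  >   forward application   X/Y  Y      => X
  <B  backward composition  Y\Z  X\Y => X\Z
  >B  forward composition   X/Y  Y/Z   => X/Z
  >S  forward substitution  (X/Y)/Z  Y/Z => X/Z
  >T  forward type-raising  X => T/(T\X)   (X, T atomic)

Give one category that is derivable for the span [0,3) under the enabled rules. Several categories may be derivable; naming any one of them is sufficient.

[0,4] S   <
  [0,3] S\N   <
    [0,1] "city" : N
    [1,3] (S\N)\N   >
      [1,2] "gave" : ((S\N)\N)/NP
      [2,3] "that" : NP
  [3,4] "every" : S\(S\N)

S\N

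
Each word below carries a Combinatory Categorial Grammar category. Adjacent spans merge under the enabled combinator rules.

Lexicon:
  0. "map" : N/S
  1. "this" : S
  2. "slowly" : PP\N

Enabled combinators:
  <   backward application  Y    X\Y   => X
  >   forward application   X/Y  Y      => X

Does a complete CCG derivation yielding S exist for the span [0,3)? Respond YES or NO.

N/S S PP\N
CKY chart[0,3] = {PP}; S ∉ chart

NO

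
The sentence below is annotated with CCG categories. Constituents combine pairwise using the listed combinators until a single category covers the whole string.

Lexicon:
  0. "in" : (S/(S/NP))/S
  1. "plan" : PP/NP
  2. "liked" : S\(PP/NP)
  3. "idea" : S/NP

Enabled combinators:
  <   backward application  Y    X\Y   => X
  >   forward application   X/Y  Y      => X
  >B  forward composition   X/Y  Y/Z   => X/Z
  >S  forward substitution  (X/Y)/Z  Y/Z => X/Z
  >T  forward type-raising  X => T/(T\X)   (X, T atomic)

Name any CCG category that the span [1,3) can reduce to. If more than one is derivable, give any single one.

[0,4] S   >
  [0,3] S/(S/NP)   >
    [0,1] "in" : (S/(S/NP))/S
    [1,3] S   <
      [1,2] "plan" : PP/NP
      [2,3] "liked" : S\(PP/NP)
  [3,4] "idea" : S/NP

S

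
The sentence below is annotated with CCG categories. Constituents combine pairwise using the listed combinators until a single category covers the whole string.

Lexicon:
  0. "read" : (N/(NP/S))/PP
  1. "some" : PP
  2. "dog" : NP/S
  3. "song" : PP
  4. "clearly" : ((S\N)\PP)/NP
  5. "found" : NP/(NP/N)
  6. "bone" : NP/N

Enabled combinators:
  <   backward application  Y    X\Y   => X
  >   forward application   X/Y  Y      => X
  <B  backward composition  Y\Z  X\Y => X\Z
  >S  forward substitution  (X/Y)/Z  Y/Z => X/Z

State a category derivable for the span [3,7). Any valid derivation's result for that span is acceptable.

S\N

[0,7] S   <
  [0,3] N   >
    [0,2] N/(NP/S)   >
      [0,1] "read" : (N/(NP/S))/PP
      [1,2] "some" : PP
    [2,3] "dog" : NP/S
  [3,7] S\N   <
    [3,4] "song" : PP
    [4,7] (S\N)\PP   >
      [4,5] "clearly" : ((S\N)\PP)/NP
      [5,7] NP   >
        [5,6] "found" : NP/(NP/N)
        [6,7] "bone" : NP/N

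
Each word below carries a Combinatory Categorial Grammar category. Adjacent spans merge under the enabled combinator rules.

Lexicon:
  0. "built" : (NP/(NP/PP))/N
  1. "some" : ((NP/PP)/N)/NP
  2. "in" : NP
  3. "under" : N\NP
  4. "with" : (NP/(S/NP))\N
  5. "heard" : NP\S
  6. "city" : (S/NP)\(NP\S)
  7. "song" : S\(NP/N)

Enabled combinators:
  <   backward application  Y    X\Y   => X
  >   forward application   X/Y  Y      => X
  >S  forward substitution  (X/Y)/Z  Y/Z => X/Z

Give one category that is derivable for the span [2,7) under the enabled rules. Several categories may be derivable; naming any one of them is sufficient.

NP

[0,8] S   <
  [0,7] NP/N   >S
    [0,1] "built" : (NP/(NP/PP))/N
    [1,7] (NP/PP)/N   >
      [1,2] "some" : ((NP/PP)/N)/NP
      [2,7] NP   >
        [2,5] NP/(S/NP)   <
          [2,4] N   <
            [2,3] "in" : NP
            [3,4] "under" : N\NP
          [4,5] "with" : (NP/(S/NP))\N
        [5,7] S/NP   <
          [5,6] "heard" : NP\S
          [6,7] "city" : (S/NP)\(NP\S)
  [7,8] "song" : S\(NP/N)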